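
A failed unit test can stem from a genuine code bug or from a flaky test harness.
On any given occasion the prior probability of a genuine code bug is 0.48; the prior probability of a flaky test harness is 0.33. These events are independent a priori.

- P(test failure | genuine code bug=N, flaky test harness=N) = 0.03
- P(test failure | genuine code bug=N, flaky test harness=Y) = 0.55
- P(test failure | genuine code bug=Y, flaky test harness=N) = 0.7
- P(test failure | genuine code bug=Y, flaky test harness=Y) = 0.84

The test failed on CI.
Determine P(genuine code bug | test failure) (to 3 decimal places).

P(genuine code bug | test failure) ≈ 0.774

Sum P(test failure|·) weighted by the priors over the 4 (genuine code bug, flaky test harness) configurations:
  P(test failure) = 0.03·0.52·0.67 + 0.55·0.52·0.33 + 0.7·0.48·0.67 + 0.84·0.48·0.33
        = 0.010452 + 0.094380 + 0.225120 + 0.133056 = 0.463008
The terms with genuine code bug present sum to 0.358176, so
  P(genuine code bug | test failure) = 0.358176 / 0.463008 ≈ 0.774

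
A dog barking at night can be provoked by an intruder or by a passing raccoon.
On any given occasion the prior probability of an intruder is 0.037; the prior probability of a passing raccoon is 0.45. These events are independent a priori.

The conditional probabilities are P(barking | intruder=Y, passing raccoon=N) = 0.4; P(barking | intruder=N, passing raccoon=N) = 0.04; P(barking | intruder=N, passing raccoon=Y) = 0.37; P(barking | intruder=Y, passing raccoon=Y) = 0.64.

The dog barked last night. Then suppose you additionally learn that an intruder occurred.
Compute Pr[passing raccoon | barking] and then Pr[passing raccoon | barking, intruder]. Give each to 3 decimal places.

Enumerate the 4 (intruder, passing raccoon) configurations and weight by the priors:
  P(barking) = 0.04·0.963·0.55 + 0.37·0.963·0.45 + 0.4·0.037·0.55 + 0.64·0.037·0.45
        = 0.021186 + 0.160339 + 0.008140 + 0.010656 = 0.200321
Configurations with passing raccoon contribute 0.170995, so
  P(passing raccoon | barking) = 0.170995 / 0.200321 ≈ 0.854

Now also conditioning on intruder=true:
By total probability over both values of passing raccoon:
  P(barking | intruder) = 0.4·0.55 + 0.64·0.45
        = 0.220000 + 0.288000 = 0.508000
The terms with passing raccoon present sum to 0.288000, so
  P(passing raccoon | barking, intruder) = 0.288000 / 0.508000 ≈ 0.567
— intruder explains away the evidence for passing raccoon.

Pr[passing raccoon | barking] ≈ 0.854; Pr[passing raccoon | barking, intruder] ≈ 0.567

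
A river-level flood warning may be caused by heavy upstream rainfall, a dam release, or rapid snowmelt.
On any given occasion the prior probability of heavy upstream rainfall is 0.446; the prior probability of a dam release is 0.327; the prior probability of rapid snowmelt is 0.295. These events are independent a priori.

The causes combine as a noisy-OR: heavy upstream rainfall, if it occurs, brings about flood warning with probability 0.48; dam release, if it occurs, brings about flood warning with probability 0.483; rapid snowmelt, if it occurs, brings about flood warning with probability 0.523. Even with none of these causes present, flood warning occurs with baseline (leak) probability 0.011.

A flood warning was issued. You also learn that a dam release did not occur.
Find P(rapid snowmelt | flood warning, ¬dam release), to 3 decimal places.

Under noisy-OR, P(flood warning | causes) = 1 − (1−0.011)·∏(1−qᵢ) over the active causes.
Weight on rapid snowmelt=true, given the evidence: 0.086331 + 0.099294 = 0.185625
Denominator P(flood warning | ¬dam release): 0.011×0.554×0.705 + 0.528247×0.554×0.295 + 0.48572×0.446×0.705 + 0.754688×0.446×0.295 = 0.342646
Posterior = 0.185625 / 0.342646 ≈ 0.542

P(rapid snowmelt | flood warning, ¬dam release) ≈ 0.542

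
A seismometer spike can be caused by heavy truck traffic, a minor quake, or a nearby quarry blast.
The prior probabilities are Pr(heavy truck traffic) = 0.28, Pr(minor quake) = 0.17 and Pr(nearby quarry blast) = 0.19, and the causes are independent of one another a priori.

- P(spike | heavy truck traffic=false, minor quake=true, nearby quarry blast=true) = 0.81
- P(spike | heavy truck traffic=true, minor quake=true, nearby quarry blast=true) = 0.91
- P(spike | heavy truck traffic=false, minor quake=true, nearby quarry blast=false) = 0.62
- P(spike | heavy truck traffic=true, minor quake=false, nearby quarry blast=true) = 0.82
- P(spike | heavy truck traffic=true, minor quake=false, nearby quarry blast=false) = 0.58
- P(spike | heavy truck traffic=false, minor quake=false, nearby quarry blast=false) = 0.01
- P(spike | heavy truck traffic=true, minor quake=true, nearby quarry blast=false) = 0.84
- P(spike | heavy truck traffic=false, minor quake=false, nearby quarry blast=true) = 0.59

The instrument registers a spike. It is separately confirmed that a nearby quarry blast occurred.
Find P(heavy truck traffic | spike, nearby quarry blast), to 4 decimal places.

P(spike | nearby quarry blast) = 0.59×0.72×0.83 + 0.81×0.72×0.17 + 0.82×0.28×0.83 + 0.91×0.28×0.17 = 0.352584 + 0.099144 + 0.190568 + 0.043316 = 0.685612
The heavy truck traffic-present share is 0.190568 + 0.043316 = 0.233884.
P(heavy truck traffic | spike, nearby quarry blast) = 0.233884 / 0.685612 ≈ 0.3411

P(heavy truck traffic | spike, nearby quarry blast) ≈ 0.3411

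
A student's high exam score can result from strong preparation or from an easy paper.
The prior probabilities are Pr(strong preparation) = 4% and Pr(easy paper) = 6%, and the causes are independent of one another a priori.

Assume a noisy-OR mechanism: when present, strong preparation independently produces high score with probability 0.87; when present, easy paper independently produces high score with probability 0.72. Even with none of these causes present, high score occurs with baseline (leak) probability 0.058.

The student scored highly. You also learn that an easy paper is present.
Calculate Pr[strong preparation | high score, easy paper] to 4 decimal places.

Under noisy-OR, P(high score | causes) = 1 − (1−0.058)·∏(1−qᵢ) over the active causes.
By total probability over both values of strong preparation:
  P(high score | easy paper) = 0.73624*0.96 + 0.965711*0.04
        = 0.706790 + 0.038628 = 0.745418
Configurations with strong preparation contribute 0.038628, so
  P(strong preparation | high score, easy paper) = 0.038628 / 0.745418 ≈ 0.0518

Pr[strong preparation | high score, easy paper] ≈ 0.0518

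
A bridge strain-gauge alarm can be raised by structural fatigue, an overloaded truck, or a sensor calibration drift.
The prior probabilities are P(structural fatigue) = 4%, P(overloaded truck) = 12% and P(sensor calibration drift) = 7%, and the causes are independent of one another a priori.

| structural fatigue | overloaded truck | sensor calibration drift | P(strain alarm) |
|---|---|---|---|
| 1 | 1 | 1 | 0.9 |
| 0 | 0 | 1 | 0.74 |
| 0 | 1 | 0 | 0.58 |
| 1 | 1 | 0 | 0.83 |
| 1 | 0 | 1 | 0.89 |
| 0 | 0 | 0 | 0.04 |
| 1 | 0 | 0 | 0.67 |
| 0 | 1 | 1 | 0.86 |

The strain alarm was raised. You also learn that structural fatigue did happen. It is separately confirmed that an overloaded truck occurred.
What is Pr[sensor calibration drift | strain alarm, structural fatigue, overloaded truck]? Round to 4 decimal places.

P(strain alarm | structural fatigue, overloaded truck) = 0.83·0.93 + 0.9·0.07 = 0.771900 + 0.063000 = 0.834900
Of this, 0.063000 comes from 0.9·0.07 (the sensor calibration drift=true cases).
So P(sensor calibration drift | strain alarm, structural fatigue, overloaded truck) = 0.063000/0.834900 ≈ 0.0755.

Pr[sensor calibration drift | strain alarm, structural fatigue, overloaded truck] ≈ 0.0755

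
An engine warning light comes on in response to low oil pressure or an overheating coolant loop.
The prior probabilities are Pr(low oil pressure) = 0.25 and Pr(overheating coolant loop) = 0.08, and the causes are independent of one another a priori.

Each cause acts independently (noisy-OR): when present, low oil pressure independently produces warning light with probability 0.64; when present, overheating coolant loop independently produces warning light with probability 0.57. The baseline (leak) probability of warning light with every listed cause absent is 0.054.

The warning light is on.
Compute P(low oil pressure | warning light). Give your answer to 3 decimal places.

P(low oil pressure | warning light) ≈ 0.698

Under noisy-OR, P(warning light | causes) = 1 − (1−0.054)·∏(1−qᵢ) over the active causes.
P(warning light) = 0.054·0.75·0.92 + 0.59322·0.75·0.08 + 0.65944·0.25·0.92 + 0.853559·0.25·0.08 = 0.037260 + 0.035593 + 0.151671 + 0.017071 = 0.241595
The low oil pressure-present share is 0.151671 + 0.017071 = 0.168742.
Hence the posterior is 0.168742/0.241595 ≈ 0.698.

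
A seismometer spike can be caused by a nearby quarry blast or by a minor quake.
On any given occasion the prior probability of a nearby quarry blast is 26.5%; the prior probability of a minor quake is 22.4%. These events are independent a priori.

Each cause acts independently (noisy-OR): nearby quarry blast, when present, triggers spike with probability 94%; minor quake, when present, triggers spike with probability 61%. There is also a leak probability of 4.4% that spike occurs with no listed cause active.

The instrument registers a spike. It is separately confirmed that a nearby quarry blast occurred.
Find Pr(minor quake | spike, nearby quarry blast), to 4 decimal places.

Under noisy-OR, P(spike | causes) = 1 − (1−0.044)·∏(1−qᵢ) over the active causes.
Numerator (weight on configurations with minor quake): 0.97763×0.224 = 0.218989
Denominator P(spike | nearby quarry blast): 0.94264×0.776 + 0.97763×0.224 = 0.950478
P(minor quake | spike, nearby quarry blast) = 0.218989/0.950478 ≈ 0.2304

Pr(minor quake | spike, nearby quarry blast) ≈ 0.2304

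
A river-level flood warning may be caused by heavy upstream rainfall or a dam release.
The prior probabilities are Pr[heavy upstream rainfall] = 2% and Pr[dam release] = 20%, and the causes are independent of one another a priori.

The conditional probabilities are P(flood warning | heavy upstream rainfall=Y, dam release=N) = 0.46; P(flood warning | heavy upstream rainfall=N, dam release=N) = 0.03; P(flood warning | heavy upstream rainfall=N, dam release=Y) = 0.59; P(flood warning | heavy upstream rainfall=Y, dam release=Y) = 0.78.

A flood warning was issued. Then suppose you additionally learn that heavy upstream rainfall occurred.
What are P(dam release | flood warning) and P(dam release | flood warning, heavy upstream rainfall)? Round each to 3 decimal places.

P(dam release | flood warning) ≈ 0.794; P(dam release | flood warning, heavy upstream rainfall) ≈ 0.298

Enumerate the 4 (heavy upstream rainfall, dam release) configurations and weight by the priors:
  P(flood warning) = 0.03×0.98×0.8 + 0.59×0.98×0.2 + 0.46×0.02×0.8 + 0.78×0.02×0.2
        = 0.023520 + 0.115640 + 0.007360 + 0.003120 = 0.149640
The terms with dam release present sum to 0.118760, so
  P(dam release | flood warning) = 0.118760 / 0.149640 ≈ 0.794

Now also conditioning on heavy upstream rainfall=true:
Enumerate both values of dam release and weight by the priors:
  P(flood warning | heavy upstream rainfall) = 0.46*0.8 + 0.78*0.2
        = 0.368000 + 0.156000 = 0.524000
The terms with dam release present sum to 0.156000, so
  P(dam release | flood warning, heavy upstream rainfall) = 0.156000 / 0.524000 ≈ 0.298
— heavy upstream rainfall explains away the evidence for dam release.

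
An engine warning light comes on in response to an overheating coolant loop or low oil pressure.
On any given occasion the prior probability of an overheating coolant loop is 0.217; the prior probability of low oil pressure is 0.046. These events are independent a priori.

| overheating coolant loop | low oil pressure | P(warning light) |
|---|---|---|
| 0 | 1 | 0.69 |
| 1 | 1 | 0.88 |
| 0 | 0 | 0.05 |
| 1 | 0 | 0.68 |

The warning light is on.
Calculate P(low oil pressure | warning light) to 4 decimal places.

Numerator (weight on configurations with low oil pressure): 0.024852 + 0.008784 = 0.033636
Denominator P(warning light): 0.05*0.783*0.954 + 0.69*0.783*0.046 + 0.68*0.217*0.954 + 0.88*0.217*0.046 = 0.211757
Posterior = 0.033636 / 0.211757 ≈ 0.1588

P(low oil pressure | warning light) ≈ 0.1588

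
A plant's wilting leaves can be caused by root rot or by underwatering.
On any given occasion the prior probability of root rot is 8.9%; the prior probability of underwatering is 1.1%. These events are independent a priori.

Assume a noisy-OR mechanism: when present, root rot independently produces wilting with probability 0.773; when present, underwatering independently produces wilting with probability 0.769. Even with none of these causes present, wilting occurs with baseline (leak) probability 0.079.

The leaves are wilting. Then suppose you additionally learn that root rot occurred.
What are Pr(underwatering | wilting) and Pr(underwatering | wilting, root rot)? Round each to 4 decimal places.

Pr(underwatering | wilting) ≈ 0.0590; Pr(underwatering | wilting, root rot) ≈ 0.0132

Under noisy-OR, P(wilting | causes) = 1 − (1−0.079)·∏(1−qᵢ) over the active causes.
Numerator (weight on configurations with underwatering): 0.007889 + 0.000932 = 0.008821
Denominator P(wilting): 0.079·0.911·0.989 + 0.787249·0.911·0.011 + 0.790933·0.089·0.989 + 0.951706·0.089·0.011 = 0.149617
P(underwatering | wilting) = 0.008821/0.149617 ≈ 0.0590

Now also conditioning on root rot=true:
Sum P(wilting|·) weighted by the priors over both values of underwatering:
  P(wilting | root rot) = 0.790933×0.989 + 0.951706×0.011
        = 0.782233 + 0.010469 = 0.792702
Keeping only the underwatering-present terms gives 0.010469, so
  P(underwatering | wilting, root rot) = 0.010469 / 0.792702 ≈ 0.0132
The drop from 0.0590 to 0.0132 is the explaining-away (discounting) effect.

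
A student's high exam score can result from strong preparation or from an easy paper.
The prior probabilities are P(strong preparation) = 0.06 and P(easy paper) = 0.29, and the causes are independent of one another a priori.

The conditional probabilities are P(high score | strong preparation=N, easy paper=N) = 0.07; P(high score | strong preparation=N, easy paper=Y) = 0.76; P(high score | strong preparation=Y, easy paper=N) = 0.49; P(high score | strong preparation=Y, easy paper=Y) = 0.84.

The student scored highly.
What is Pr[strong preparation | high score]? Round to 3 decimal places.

Pr[strong preparation | high score] ≈ 0.123

P(high score) = 0.07×0.94×0.71 + 0.76×0.94×0.29 + 0.49×0.06×0.71 + 0.84×0.06×0.29 = 0.046718 + 0.207176 + 0.020874 + 0.014616 = 0.289384
The strong preparation-present share is 0.020874 + 0.014616 = 0.035490.
P(strong preparation | high score) = 0.035490 / 0.289384 ≈ 0.123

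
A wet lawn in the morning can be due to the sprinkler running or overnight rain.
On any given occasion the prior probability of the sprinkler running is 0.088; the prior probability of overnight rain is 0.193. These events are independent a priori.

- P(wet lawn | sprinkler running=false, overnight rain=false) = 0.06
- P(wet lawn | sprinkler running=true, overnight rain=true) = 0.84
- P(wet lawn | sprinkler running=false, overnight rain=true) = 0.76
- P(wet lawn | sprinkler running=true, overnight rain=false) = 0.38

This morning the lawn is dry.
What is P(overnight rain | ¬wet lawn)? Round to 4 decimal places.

P(overnight rain | ¬wet lawn) ≈ 0.0576

P(¬wet lawn) = 0.94*0.912*0.807 + 0.24*0.912*0.193 + 0.62*0.088*0.807 + 0.16*0.088*0.193 = 0.691825 + 0.042244 + 0.044030 + 0.002717 = 0.780816
Of this, 0.044961 comes from 0.042244 + 0.002717 (the overnight rain=true cases).
Hence the posterior is 0.044961/0.780816 ≈ 0.0576.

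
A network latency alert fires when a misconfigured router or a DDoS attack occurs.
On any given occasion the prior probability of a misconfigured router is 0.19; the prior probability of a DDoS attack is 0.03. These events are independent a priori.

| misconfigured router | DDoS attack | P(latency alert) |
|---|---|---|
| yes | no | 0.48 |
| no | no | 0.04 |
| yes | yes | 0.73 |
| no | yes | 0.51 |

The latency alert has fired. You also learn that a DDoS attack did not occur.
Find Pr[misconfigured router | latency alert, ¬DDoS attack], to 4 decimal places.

Pr[misconfigured router | latency alert, ¬DDoS attack] ≈ 0.7379

P(latency alert | ¬DDoS attack) = 0.04*0.81 + 0.48*0.19 = 0.032400 + 0.091200 = 0.123600
The misconfigured router-present share is 0.48*0.19 = 0.091200.
So P(misconfigured router | latency alert, ¬DDoS attack) = 0.091200/0.123600 ≈ 0.7379.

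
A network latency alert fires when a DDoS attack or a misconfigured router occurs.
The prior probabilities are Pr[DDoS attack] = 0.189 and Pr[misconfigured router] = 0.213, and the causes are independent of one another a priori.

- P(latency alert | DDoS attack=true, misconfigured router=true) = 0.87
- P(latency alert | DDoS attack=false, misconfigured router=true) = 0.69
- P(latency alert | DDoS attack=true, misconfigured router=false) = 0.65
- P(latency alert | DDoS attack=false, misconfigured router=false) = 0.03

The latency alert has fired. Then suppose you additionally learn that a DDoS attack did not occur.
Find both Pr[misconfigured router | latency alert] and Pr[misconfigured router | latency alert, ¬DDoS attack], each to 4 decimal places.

For the numerator, keep only misconfigured router=true terms: 0.119193 + 0.035024 = 0.154217
Normalizer over all consistent configurations: 0.03*0.811*0.787 + 0.69*0.811*0.213 + 0.65*0.189*0.787 + 0.87*0.189*0.213 = 0.270048
P(misconfigured router | latency alert) = 0.154217/0.270048 ≈ 0.5711

With the extra evidence:
Enumerate both values of misconfigured router and weight by the priors:
  P(latency alert | ¬DDoS attack) = 0.03*0.787 + 0.69*0.213
        = 0.023610 + 0.146970 = 0.170580
The terms with misconfigured router present sum to 0.146970, so
  P(misconfigured router | latency alert, ¬DDoS attack) = 0.146970 / 0.170580 ≈ 0.8616

Pr[misconfigured router | latency alert] ≈ 0.5711; Pr[misconfigured router | latency alert, ¬DDoS attack] ≈ 0.8616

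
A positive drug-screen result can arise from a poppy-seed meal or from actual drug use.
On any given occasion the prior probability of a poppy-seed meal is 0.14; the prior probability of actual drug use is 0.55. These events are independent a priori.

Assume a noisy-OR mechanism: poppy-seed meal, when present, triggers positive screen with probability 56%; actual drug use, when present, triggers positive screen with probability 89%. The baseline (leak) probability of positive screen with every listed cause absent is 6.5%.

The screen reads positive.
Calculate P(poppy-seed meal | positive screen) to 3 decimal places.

Under noisy-OR, P(positive screen | causes) = 1 − (1−0.065)·∏(1−qᵢ) over the active causes.
Enumerate the 4 (poppy-seed meal, actual drug use) configurations and weight by the priors:
  P(positive screen) = 0.065*0.86*0.45 + 0.89715*0.86*0.55 + 0.5886*0.14*0.45 + 0.954746*0.14*0.55
        = 0.025155 + 0.424352 + 0.037082 + 0.073515 = 0.560104
Configurations with poppy-seed meal contribute 0.110597, so
  P(poppy-seed meal | positive screen) = 0.110597 / 0.560104 ≈ 0.197

P(poppy-seed meal | positive screen) ≈ 0.197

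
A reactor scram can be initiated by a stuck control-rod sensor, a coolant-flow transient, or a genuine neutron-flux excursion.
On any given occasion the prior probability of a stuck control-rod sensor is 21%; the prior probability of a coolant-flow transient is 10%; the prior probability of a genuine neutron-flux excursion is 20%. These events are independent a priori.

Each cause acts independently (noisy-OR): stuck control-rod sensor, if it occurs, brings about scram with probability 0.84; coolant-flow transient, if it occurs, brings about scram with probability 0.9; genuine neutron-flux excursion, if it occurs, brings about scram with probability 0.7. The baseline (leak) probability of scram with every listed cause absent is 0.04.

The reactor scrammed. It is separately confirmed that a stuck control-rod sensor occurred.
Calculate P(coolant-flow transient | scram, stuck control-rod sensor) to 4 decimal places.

Under noisy-OR, P(scram | causes) = 1 − (1−0.04)·∏(1−qᵢ) over the active causes.
Weight on coolant-flow transient=true, given the evidence: 0.078771 + 0.019908 = 0.098679
Denominator P(scram | stuck control-rod sensor): 0.8464·0.9·0.8 + 0.95392·0.9·0.2 + 0.98464·0.1·0.8 + 0.995392·0.1·0.2 = 0.879793
P(coolant-flow transient | scram, stuck control-rod sensor) = 0.098679/0.879793 ≈ 0.1122

P(coolant-flow transient | scram, stuck control-rod sensor) ≈ 0.1122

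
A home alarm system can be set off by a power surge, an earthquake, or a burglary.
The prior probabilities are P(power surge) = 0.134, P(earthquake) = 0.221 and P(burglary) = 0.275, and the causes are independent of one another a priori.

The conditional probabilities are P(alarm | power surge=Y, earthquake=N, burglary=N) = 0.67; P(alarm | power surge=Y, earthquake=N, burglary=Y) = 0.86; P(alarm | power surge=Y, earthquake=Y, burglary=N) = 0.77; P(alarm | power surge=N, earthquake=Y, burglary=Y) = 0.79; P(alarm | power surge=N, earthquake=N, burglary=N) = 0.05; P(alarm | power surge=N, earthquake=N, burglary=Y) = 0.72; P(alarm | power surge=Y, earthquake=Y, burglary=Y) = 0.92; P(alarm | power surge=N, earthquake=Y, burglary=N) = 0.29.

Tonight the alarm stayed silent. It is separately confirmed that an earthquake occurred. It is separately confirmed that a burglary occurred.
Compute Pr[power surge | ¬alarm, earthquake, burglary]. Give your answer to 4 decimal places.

Pr[power surge | ¬alarm, earthquake, burglary] ≈ 0.0557

Numerator (weight on configurations with power surge): 0.08*0.134 = 0.010720
The normalizing constant is 0.21*0.866 + 0.08*0.134 = 0.192580
P(power surge | ¬alarm, earthquake, burglary) = 0.010720/0.192580 ≈ 0.0557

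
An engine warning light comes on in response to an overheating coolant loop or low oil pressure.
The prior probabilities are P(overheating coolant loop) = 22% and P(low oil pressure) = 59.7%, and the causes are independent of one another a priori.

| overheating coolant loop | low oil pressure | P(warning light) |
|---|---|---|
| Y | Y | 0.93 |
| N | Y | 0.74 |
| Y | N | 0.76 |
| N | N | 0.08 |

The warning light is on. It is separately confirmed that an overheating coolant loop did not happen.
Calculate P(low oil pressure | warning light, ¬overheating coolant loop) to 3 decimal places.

Sum P(warning light|·) weighted by the priors over both values of low oil pressure:
  P(warning light | ¬overheating coolant loop) = 0.08×0.403 + 0.74×0.597
        = 0.032240 + 0.441780 = 0.474020
Configurations with low oil pressure contribute 0.441780, so
  P(low oil pressure | warning light, ¬overheating coolant loop) = 0.441780 / 0.474020 ≈ 0.932

P(low oil pressure | warning light, ¬overheating coolant loop) ≈ 0.932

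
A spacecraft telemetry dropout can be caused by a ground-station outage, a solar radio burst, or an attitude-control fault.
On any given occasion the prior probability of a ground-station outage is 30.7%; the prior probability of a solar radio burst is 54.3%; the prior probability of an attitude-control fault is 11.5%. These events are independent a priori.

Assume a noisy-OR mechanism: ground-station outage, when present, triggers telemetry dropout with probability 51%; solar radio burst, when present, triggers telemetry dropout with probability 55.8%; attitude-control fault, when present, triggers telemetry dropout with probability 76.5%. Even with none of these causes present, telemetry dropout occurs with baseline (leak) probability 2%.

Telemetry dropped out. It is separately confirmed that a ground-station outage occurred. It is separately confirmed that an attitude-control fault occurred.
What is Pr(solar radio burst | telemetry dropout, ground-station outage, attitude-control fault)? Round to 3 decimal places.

Pr(solar radio burst | telemetry dropout, ground-station outage, attitude-control fault) ≈ 0.560

Under noisy-OR, P(telemetry dropout | causes) = 1 − (1−0.02)·∏(1−qᵢ) over the active causes.
P(telemetry dropout | ground-station outage, attitude-control fault) = 0.887153·0.457 + 0.950122·0.543 = 0.405429 + 0.515916 = 0.921345
The solar radio burst-present share is 0.950122·0.543 = 0.515916.
Hence the posterior is 0.515916/0.921345 ≈ 0.560.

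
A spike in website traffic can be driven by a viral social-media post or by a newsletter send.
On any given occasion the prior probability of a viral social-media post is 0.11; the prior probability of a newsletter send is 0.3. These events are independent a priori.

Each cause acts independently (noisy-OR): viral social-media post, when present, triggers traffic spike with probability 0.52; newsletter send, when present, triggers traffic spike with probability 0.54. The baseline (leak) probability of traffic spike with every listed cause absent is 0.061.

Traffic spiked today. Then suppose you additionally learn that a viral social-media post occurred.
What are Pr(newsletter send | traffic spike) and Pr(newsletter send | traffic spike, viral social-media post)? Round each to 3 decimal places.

Under noisy-OR, P(traffic spike | causes) = 1 − (1−0.061)·∏(1−qᵢ) over the active causes.
Sum P(traffic spike|·) weighted by the priors over the 4 (viral social-media post, newsletter send) configurations:
  P(traffic spike) = 0.061×0.89×0.7 + 0.56806×0.89×0.3 + 0.54928×0.11×0.7 + 0.792669×0.11×0.3
        = 0.038003 + 0.151672 + 0.042295 + 0.026158 = 0.258128
The terms with newsletter send present sum to 0.177830, so
  P(newsletter send | traffic spike) = 0.177830 / 0.258128 ≈ 0.689

Now also conditioning on viral social-media post=true:
Sum P(traffic spike|·) weighted by the priors over both values of newsletter send:
  P(traffic spike | viral social-media post) = 0.54928×0.7 + 0.792669×0.3
        = 0.384496 + 0.237801 = 0.622297
Keeping only the newsletter send-present terms gives 0.237801, so
  P(newsletter send | traffic spike, viral social-media post) = 0.237801 / 0.622297 ≈ 0.382

Pr(newsletter send | traffic spike) ≈ 0.689; Pr(newsletter send | traffic spike, viral social-media post) ≈ 0.382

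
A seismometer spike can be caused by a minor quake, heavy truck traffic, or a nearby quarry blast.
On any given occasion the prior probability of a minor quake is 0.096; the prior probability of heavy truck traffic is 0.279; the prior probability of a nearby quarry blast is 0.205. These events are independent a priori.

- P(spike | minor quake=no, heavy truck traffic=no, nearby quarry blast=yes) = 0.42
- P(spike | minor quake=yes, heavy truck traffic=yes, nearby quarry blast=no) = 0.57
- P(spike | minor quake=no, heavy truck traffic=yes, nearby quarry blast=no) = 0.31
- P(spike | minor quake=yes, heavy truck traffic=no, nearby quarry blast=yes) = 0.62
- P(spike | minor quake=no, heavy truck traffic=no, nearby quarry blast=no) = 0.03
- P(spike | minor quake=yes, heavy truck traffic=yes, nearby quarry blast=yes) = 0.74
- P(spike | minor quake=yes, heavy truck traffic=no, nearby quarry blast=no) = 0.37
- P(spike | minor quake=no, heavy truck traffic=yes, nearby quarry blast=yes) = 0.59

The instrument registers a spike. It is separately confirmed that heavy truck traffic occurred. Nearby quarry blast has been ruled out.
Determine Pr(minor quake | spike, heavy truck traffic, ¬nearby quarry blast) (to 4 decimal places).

Pr(minor quake | spike, heavy truck traffic, ¬nearby quarry blast) ≈ 0.1634

Sum P(spike|·) weighted by the priors over both values of minor quake:
  P(spike | heavy truck traffic, ¬nearby quarry blast) = 0.31×0.904 + 0.57×0.096
        = 0.280240 + 0.054720 = 0.334960
The terms with minor quake present sum to 0.054720, so
  P(minor quake | spike, heavy truck traffic, ¬nearby quarry blast) = 0.054720 / 0.334960 ≈ 0.1634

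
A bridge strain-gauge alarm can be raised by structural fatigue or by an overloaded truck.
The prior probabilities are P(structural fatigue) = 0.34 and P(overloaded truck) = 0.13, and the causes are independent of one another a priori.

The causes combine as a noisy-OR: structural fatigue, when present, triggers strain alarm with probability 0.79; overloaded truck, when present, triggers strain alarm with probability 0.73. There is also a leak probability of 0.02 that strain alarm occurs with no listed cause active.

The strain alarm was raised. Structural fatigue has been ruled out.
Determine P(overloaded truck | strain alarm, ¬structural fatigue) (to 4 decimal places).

P(overloaded truck | strain alarm, ¬structural fatigue) ≈ 0.8460

Under noisy-OR, P(strain alarm | causes) = 1 − (1−0.02)·∏(1−qᵢ) over the active causes.
P(strain alarm | ¬structural fatigue) = 0.02*0.87 + 0.7354*0.13 = 0.017400 + 0.095602 = 0.113002
Of this, 0.095602 comes from 0.7354*0.13 (the overloaded truck=true cases).
So P(overloaded truck | strain alarm, ¬structural fatigue) = 0.095602/0.113002 ≈ 0.8460.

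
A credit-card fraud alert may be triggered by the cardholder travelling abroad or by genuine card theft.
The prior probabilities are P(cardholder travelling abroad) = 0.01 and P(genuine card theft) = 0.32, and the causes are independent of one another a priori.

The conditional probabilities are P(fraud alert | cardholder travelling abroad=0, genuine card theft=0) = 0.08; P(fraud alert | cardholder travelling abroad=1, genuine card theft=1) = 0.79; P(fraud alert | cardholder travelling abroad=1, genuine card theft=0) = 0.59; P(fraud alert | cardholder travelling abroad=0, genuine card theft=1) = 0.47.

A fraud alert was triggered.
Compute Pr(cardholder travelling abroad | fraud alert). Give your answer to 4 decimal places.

Pr(cardholder travelling abroad | fraud alert) ≈ 0.0312

P(fraud alert) = 0.08*0.99*0.68 + 0.47*0.99*0.32 + 0.59*0.01*0.68 + 0.79*0.01*0.32 = 0.053856 + 0.148896 + 0.004012 + 0.002528 = 0.209292
Of this, 0.006540 comes from 0.004012 + 0.002528 (the cardholder travelling abroad=true cases).
So P(cardholder travelling abroad | fraud alert) = 0.006540/0.209292 ≈ 0.0312.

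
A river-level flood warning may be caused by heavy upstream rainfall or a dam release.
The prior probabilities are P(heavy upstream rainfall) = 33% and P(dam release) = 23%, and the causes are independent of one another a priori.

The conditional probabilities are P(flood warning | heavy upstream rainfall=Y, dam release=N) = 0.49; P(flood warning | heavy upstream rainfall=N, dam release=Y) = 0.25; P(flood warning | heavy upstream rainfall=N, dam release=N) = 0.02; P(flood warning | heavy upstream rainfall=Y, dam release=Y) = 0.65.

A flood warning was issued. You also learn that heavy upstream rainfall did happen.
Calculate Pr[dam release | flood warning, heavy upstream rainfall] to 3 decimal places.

Weight on dam release=true, given the evidence: 0.65*0.23 = 0.149500
The normalizing constant is 0.49*0.77 + 0.65*0.23 = 0.526800
Posterior = 0.149500 / 0.526800 ≈ 0.284

Pr[dam release | flood warning, heavy upstream rainfall] ≈ 0.284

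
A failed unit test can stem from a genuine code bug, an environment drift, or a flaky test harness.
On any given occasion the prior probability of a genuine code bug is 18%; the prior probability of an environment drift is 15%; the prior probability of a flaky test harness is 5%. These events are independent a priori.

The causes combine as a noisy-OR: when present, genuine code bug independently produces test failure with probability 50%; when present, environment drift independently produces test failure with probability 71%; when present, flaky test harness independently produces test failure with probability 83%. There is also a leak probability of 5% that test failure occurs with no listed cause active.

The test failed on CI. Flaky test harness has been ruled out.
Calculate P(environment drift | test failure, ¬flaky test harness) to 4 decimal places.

Under noisy-OR, P(test failure | causes) = 1 − (1−0.05)·∏(1−qᵢ) over the active causes.
For the numerator, keep only environment drift=true terms: 0.089113 + 0.023281 = 0.112394
Denominator P(test failure | ¬flaky test harness): 0.05×0.82×0.85 + 0.7245×0.82×0.15 + 0.525×0.18×0.85 + 0.86225×0.18×0.15 = 0.227569
Posterior = 0.112394 / 0.227569 ≈ 0.4939

P(environment drift | test failure, ¬flaky test harness) ≈ 0.4939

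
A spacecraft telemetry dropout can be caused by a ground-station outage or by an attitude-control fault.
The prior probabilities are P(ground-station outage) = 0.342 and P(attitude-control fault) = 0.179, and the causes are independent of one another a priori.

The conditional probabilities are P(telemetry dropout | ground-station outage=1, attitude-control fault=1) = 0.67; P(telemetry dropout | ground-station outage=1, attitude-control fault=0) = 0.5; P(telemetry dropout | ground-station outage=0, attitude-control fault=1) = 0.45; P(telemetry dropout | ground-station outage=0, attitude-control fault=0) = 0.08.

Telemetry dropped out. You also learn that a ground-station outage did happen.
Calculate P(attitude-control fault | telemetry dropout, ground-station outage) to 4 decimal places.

P(attitude-control fault | telemetry dropout, ground-station outage) ≈ 0.2261

Sum P(telemetry dropout|·) weighted by the priors over both values of attitude-control fault:
  P(telemetry dropout | ground-station outage) = 0.5×0.821 + 0.67×0.179
        = 0.410500 + 0.119930 = 0.530430
Configurations with attitude-control fault contribute 0.119930, so
  P(attitude-control fault | telemetry dropout, ground-station outage) = 0.119930 / 0.530430 ≈ 0.2261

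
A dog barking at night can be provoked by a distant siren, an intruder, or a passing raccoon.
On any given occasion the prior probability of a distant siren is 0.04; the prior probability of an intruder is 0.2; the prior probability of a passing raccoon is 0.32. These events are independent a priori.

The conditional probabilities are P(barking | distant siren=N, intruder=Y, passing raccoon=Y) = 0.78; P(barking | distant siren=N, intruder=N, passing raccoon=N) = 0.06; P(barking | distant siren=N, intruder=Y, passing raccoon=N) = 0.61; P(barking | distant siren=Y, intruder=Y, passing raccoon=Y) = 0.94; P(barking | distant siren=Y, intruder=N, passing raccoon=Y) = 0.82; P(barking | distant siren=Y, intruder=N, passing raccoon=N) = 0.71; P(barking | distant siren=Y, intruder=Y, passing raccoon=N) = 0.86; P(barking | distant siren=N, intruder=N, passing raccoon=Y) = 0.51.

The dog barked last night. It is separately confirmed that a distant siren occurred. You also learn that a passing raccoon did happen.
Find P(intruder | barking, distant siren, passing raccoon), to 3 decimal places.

P(intruder | barking, distant siren, passing raccoon) ≈ 0.223

By total probability over both values of intruder:
  P(barking | distant siren, passing raccoon) = 0.82*0.8 + 0.94*0.2
        = 0.656000 + 0.188000 = 0.844000
The terms with intruder present sum to 0.188000, so
  P(intruder | barking, distant siren, passing raccoon) = 0.188000 / 0.844000 ≈ 0.223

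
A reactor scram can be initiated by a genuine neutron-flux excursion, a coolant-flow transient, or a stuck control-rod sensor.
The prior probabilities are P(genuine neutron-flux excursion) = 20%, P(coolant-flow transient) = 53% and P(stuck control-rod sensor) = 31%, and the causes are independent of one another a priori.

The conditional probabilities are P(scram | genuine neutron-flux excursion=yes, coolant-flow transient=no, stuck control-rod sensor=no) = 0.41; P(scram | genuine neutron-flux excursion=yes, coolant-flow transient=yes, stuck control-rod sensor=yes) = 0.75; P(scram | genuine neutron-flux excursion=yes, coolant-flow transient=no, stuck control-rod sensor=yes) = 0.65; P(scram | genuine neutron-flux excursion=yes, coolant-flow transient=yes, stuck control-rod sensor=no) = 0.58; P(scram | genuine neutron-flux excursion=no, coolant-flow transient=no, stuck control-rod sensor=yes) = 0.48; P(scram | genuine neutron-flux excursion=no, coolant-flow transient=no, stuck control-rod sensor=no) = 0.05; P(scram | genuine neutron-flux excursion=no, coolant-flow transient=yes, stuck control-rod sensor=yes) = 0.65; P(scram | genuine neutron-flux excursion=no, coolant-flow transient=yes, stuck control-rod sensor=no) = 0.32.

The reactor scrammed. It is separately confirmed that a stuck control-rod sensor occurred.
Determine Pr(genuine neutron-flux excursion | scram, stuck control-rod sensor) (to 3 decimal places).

Pr(genuine neutron-flux excursion | scram, stuck control-rod sensor) ≈ 0.236

P(scram | stuck control-rod sensor) = 0.48×0.8×0.47 + 0.65×0.8×0.53 + 0.65×0.2×0.47 + 0.75×0.2×0.53 = 0.180480 + 0.275600 + 0.061100 + 0.079500 = 0.596680
The genuine neutron-flux excursion-present share is 0.061100 + 0.079500 = 0.140600.
Hence the posterior is 0.140600/0.596680 ≈ 0.236.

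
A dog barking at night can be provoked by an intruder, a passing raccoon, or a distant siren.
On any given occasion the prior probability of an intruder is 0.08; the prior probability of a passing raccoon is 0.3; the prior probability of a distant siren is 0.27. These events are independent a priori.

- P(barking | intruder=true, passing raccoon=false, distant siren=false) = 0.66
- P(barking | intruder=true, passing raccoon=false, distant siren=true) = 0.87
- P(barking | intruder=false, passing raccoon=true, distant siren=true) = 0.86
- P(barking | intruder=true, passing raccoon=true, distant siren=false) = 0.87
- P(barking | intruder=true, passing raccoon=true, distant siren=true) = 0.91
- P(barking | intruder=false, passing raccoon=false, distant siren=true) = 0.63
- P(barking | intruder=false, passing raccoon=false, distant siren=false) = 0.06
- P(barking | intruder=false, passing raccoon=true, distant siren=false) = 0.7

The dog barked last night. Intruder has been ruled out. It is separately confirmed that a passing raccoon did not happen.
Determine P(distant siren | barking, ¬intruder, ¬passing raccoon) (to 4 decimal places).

P(barking | ¬intruder, ¬passing raccoon) = 0.06·0.73 + 0.63·0.27 = 0.043800 + 0.170100 = 0.213900
The distant siren-present share is 0.63·0.27 = 0.170100.
Hence the posterior is 0.170100/0.213900 ≈ 0.7952.

P(distant siren | barking, ¬intruder, ¬passing raccoon) ≈ 0.7952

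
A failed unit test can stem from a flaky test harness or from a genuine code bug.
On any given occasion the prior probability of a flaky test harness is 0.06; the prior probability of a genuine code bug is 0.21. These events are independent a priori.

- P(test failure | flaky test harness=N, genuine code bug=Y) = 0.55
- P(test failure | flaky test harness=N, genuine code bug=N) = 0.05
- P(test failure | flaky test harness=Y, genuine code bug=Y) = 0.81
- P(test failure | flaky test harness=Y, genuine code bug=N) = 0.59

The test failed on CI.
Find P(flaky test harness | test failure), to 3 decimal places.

P(flaky test harness | test failure) ≈ 0.208

P(test failure) = 0.05*0.94*0.79 + 0.55*0.94*0.21 + 0.59*0.06*0.79 + 0.81*0.06*0.21 = 0.037130 + 0.108570 + 0.027966 + 0.010206 = 0.183872
The flaky test harness-present share is 0.027966 + 0.010206 = 0.038172.
Hence the posterior is 0.038172/0.183872 ≈ 0.208.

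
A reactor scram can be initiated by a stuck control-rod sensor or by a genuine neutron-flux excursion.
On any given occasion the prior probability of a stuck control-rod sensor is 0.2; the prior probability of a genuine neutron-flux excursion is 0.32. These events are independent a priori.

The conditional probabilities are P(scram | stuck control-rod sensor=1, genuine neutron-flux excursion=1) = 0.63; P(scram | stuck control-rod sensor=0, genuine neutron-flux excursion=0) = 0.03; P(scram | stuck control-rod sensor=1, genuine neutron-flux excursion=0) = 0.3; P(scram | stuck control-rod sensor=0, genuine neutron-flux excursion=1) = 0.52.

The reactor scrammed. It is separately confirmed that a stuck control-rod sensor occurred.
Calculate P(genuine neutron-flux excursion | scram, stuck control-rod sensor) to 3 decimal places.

P(genuine neutron-flux excursion | scram, stuck control-rod sensor) ≈ 0.497

P(scram | stuck control-rod sensor) = 0.3×0.68 + 0.63×0.32 = 0.204000 + 0.201600 = 0.405600
The genuine neutron-flux excursion-present share is 0.63×0.32 = 0.201600.
Hence the posterior is 0.201600/0.405600 ≈ 0.497.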